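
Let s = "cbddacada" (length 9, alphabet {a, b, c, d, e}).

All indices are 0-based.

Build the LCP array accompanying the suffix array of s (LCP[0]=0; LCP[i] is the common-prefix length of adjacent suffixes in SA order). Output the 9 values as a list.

sorted suffixes:
  #0 SA[0]=8  'a'
  #1 SA[1]=4  'acada'
  #2 SA[2]=6  'ada'
  #3 SA[3]=1  'bddacada'
  #4 SA[4]=5  'cada'
  #5 SA[5]=0  'cbddacada'
  #6 SA[6]=7  'da'
  #7 SA[7]=3  'dacada'
  #8 SA[8]=2  'ddacada'

SA = [8, 4, 6, 1, 5, 0, 7, 3, 2]
[i] adj suffixes → lcp
  [1] 8/4 → 1 ('a')
  [2] 4/6 → 1 ('a')
  [3] 6/1 → 0 ('')
  [4] 1/5 → 0 ('')
  [5] 5/0 → 1 ('c')
  [6] 0/7 → 0 ('')
  [7] 7/3 → 2 ('da')
  [8] 3/2 → 1 ('d')

[0, 1, 1, 0, 0, 1, 0, 2, 1]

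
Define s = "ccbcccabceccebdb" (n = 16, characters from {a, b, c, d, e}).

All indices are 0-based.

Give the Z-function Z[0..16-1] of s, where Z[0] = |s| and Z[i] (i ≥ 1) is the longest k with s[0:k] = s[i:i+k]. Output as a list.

[16, 1, 0, 2, 2, 1, 0, 0, 1, 0, 2, 1, 0, 0, 0, 0]

Z[0]=16
i=1: fresh scan; Z[1]=1 scan→box=[1,2)
i=2: fresh scan; Z[2]=0
i=3: fresh scan; Z[3]=2 scan→box=[3,5)
i=4: min(r-i=1, Z[1]=1)=1; Z[4]=2 scan→box=[4,6)
i=5: min(r-i=1, Z[1]=1)=1; Z[5]=1
i=6: fresh scan; Z[6]=0
i=7: fresh scan; Z[7]=0
i=8: fresh scan; Z[8]=1 scan→box=[8,9)
i=9: fresh scan; Z[9]=0
i=10: fresh scan; Z[10]=2 scan→box=[10,12)
i=11: min(r-i=1, Z[1]=1)=1; Z[11]=1
i=12: fresh scan; Z[12]=0
i=13: fresh scan; Z[13]=0
i=14: fresh scan; Z[14]=0
i=15: fresh scan; Z[15]=0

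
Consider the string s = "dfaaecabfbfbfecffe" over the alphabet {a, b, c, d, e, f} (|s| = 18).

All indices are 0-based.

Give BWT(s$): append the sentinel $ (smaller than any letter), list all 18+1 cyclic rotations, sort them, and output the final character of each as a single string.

rank  rotation             last
    0  $dfaaecabfbfbfecffe  e
    1  aaecabfbfbfecffe$df  f
    2  abfbfbfecffe$dfaaec  c
    3  aecabfbfbfecffe$dfa  a
    4  bfbfbfecffe$dfaaeca  a
    5  bfbfecffe$dfaaecabf  f
    6  bfecffe$dfaaecabfbf  f
    7  cabfbfbfecffe$dfaae  e
    8  cffe$dfaaecabfbfbfe  e
    9  dfaaecabfbfbfecffe$  $
   10  e$dfaaecabfbfbfecff  f
   11  ecabfbfbfecffe$dfaa  a
   12  ecffe$dfaaecabfbfbf  f
   13  faaecabfbfbfecffe$d  d
   14  fbfbfecffe$dfaaecab  b
   15  fbfecffe$dfaaecabfb  b
   16  fe$dfaaecabfbfbfecf  f
   17  fecffe$dfaaecabfbfb  b
   18  ffe$dfaaecabfbfbfec  c

efcaaffee$fafdbbfbc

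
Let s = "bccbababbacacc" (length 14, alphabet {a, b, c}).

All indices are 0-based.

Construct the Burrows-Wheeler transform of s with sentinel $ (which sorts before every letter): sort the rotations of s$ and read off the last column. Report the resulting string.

cbbbccaba$cacab

rank  rotation         last
    0  $bccbababbacacc  c
    1  ababbacacc$bccb  b
    2  abbacacc$bccbab  b
    3  acacc$bccbababb  b
    4  acc$bccbababbac  c
    5  bababbacacc$bcc  c
    6  babbacacc$bccba  a
    7  bacacc$bccbabab  b
    8  bbacacc$bccbaba  a
    9  bccbababbacacc$  $
   10  c$bccbababbacac  c
   11  cacc$bccbababba  a
   12  cbababbacacc$bc  c
   13  cc$bccbababbaca  a
   14  ccbababbacacc$b  b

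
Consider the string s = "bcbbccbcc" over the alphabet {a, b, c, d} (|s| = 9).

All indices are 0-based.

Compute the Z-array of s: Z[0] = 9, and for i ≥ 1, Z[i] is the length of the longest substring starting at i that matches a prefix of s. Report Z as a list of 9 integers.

Z[0]=9
i=1: fresh scan; Z[1]=0
i=2: fresh scan; Z[2]=1 extend→box=[2,3)
i=3: fresh scan; Z[3]=2 extend→box=[3,5)
i=4: min(r-i=1, Z[1]=0)=0; Z[4]=0
i=5: fresh scan; Z[5]=0
i=6: fresh scan; Z[6]=2 extend→box=[6,8)
i=7: min(r-i=1, Z[1]=0)=0; Z[7]=0
i=8: fresh scan; Z[8]=0

[9, 0, 1, 2, 0, 0, 2, 0, 0]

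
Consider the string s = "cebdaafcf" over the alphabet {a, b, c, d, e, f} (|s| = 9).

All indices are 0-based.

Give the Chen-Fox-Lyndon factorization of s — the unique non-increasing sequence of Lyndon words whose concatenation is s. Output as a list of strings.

emit factor 1: 'ce' (i=0, period=2)
emit factor 2: 'bd' (i=2, period=2)
emit factor 3: 'aafcf' (i=4, period=5)

["ce", "bd", "aafcf"]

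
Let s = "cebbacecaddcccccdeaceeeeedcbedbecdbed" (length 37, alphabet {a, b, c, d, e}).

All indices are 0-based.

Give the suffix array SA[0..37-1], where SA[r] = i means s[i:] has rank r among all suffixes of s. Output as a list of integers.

sorted suffixes:
  #0 SA[0]=4  'acecaddcccccdeaceeeeedcbedbecdbed'
  #1 SA[1]=18  'aceeeeedcbedbecdbed'
  #2 SA[2]=8  'addcccccdeaceeeeedcbedbecdbed'
  #3 SA[3]=3  'bacecaddcccccdeaceeeeedcbedbecdbed'
  #4 SA[4]=2  'bbacecaddcccccdeaceeeeedcbedbecdbed'
  #5 SA[5]=30  'becdbed'
  #6 SA[6]=34  'bed'
  #7 SA[7]=27  'bedbecdbed'
  #8 SA[8]=7  'caddcccccdeaceeeeedcbedbecdbed'
  #9 SA[9]=26  'cbedbecdbed'
  #10 SA[10]=11  'cccccdeaceeeeedcbedbecdbed'
  #11 SA[11]=12  'ccccdeaceeeeedcbedbecdbed'
  #12 SA[12]=13  'cccdeaceeeeedcbedbecdbed'
  #13 SA[13]=14  'ccdeaceeeeedcbedbecdbed'
  #14 SA[14]=32  'cdbed'
  #15 SA[15]=15  'cdeaceeeeedcbedbecdbed'
  #16 SA[16]=0  'cebbacecaddcccccdeaceeeeedcbedbecdbed'
  #17 SA[17]=5  'cecaddcccccdeaceeeeedcbedbecdbed'
  #18 SA[18]=19  'ceeeeedcbedbecdbed'
  #19 SA[19]=36  'd'
  #20 SA[20]=29  'dbecdbed'
  #21 SA[21]=33  'dbed'
  #22 SA[22]=25  'dcbedbecdbed'
  #23 SA[23]=10  'dcccccdeaceeeeedcbedbecdbed'
  #24 SA[24]=9  'ddcccccdeaceeeeedcbedbecdbed'
  #25 SA[25]=16  'deaceeeeedcbedbecdbed'
  #26 SA[26]=17  'eaceeeeedcbedbecdbed'
  #27 SA[27]=1  'ebbacecaddcccccdeaceeeeedcbedbecdbed'
  #28 SA[28]=6  'ecaddcccccdeaceeeeedcbedbecdbed'
  #29 SA[29]=31  'ecdbed'
  #30 SA[30]=35  'ed'
  #31 SA[31]=28  'edbecdbed'
  #32 SA[32]=24  'edcbedbecdbed'
  #33 SA[33]=23  'eedcbedbecdbed'
  #34 SA[34]=22  'eeedcbedbecdbed'
  #35 SA[35]=21  'eeeedcbedbecdbed'
  #36 SA[36]=20  'eeeeedcbedbecdbed'

[4, 18, 8, 3, 2, 30, 34, 27, 7, 26, 11, 12, 13, 14, 32, 15, 0, 5, 19, 36, 29, 33, 25, 10, 9, 16, 17, 1, 6, 31, 35, 28, 24, 23, 22, 21, 20]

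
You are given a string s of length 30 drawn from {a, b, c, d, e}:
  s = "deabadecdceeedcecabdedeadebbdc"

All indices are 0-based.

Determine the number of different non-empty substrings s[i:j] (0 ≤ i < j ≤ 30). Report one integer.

423

rank→(start, suffix):
  0 → (2, 'abadecdceeedcecabdedeadebbdc')
  1 → (17, 'abdedeadebbdc')
  2 → (23, 'adebbdc')
  3 → (4, 'adecdceeedcecabdedeadebbdc')
  4 → (3, 'badecdceeedcecabdedeadebbdc')
  5 → (26, 'bbdc')
  6 → (27, 'bdc')
  7 → (18, 'bdedeadebbdc')
  8 → (29, 'c')
  9 → (16, 'cabdedeadebbdc')
  10 → (7, 'cdceeedcecabdedeadebbdc')
  11 → (14, 'cecabdedeadebbdc')
  12 → (9, 'ceeedcecabdedeadebbdc')
  13 → (28, 'dc')
  14 → (13, 'dcecabdedeadebbdc')
  15 → (8, 'dceeedcecabdedeadebbdc')
  16 → (0, 'deabadecdceeedcecabdedeadebbdc')
  17 → (21, 'deadebbdc')
  18 → (24, 'debbdc')
  19 → (5, 'decdceeedcecabdedeadebbdc')
  20 → (19, 'dedeadebbdc')
  21 → (1, 'eabadecdceeedcecabdedeadebbdc')
  22 → (22, 'eadebbdc')
  23 → (25, 'ebbdc')
  24 → (15, 'ecabdedeadebbdc')
  25 → (6, 'ecdceeedcecabdedeadebbdc')
  26 → (12, 'edcecabdedeadebbdc')
  27 → (20, 'edeadebbdc')
  28 → (11, 'eedcecabdedeadebbdc')
  29 → (10, 'eeedcecabdedeadebbdc')

SA = [2, 17, 23, 4, 3, 26, 27, 18, 29, 16, 7, 14, 9, 28, 13, 8, 0, 21, 24, 5, 19, 1, 22, 25, 15, 6, 12, 20, 11, 10]
[i] adj suffixes → lcp
  [1] 2/17 → 2 ('ab')
  [2] 17/23 → 1 ('a')
  [3] 23/4 → 3 ('ade')
  [4] 4/3 → 0 ('')
  [5] 3/26 → 1 ('b')
  [6] 26/27 → 1 ('b')
  [7] 27/18 → 2 ('bd')
  [8] 18/29 → 0 ('')
  [9] 29/16 → 1 ('c')
  [10] 16/7 → 1 ('c')
  [11] 7/14 → 1 ('c')
  [12] 14/9 → 2 ('ce')
  [13] 9/28 → 0 ('')
  [14] 28/13 → 2 ('dc')
  [15] 13/8 → 3 ('dce')
  [16] 8/0 → 1 ('d')
  [17] 0/21 → 3 ('dea')
  [18] 21/24 → 2 ('de')
  [19] 24/5 → 2 ('de')
  [20] 5/19 → 2 ('de')
  [21] 19/1 → 0 ('')
  [22] 1/22 → 2 ('ea')
  [23] 22/25 → 1 ('e')
  [24] 25/15 → 1 ('e')
  [25] 15/6 → 2 ('ec')
  [26] 6/12 → 1 ('e')
  [27] 12/20 → 2 ('ed')
  [28] 20/11 → 1 ('e')
  [29] 11/10 → 2 ('ee')

n(n+1)/2 = 30·31/2 = 465
Σ LCP = 0 + 2 + 1 + 3 + 0 + 1 + 1 + 2 + 0 + 1 + 1 + 1 + 2 + 0 + 2 + 3 + 1 + 3 + 2 + 2 + 2 + 0 + 2 + 1 + 1 + 2 + 1 + 2 + 1 + 2 = 42
distinct = 465 − 42 = 423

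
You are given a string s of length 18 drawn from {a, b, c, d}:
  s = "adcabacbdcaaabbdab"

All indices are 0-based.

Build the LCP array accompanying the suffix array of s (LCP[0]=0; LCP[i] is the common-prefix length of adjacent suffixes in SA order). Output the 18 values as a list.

rank→(start, suffix):
  0 → (10, 'aaabbdab')
  1 → (11, 'aabbdab')
  2 → (16, 'ab')
  3 → (3, 'abacbdcaaabbdab')
  4 → (12, 'abbdab')
  5 → (5, 'acbdcaaabbdab')
  6 → (0, 'adcabacbdcaaabbdab')
  7 → (17, 'b')
  8 → (4, 'bacbdcaaabbdab')
  9 → (13, 'bbdab')
  10 → (14, 'bdab')
  11 → (7, 'bdcaaabbdab')
  12 → (9, 'caaabbdab')
  13 → (2, 'cabacbdcaaabbdab')
  14 → (6, 'cbdcaaabbdab')
  15 → (15, 'dab')
  16 → (8, 'dcaaabbdab')
  17 → (1, 'dcabacbdcaaabbdab')

SA = [10, 11, 16, 3, 12, 5, 0, 17, 4, 13, 14, 7, 9, 2, 6, 15, 8, 1]
[i] adj suffixes → lcp
  [1] 10/11 → 2 ('aa')
  [2] 11/16 → 1 ('a')
  [3] 16/3 → 2 ('ab')
  [4] 3/12 → 2 ('ab')
  [5] 12/5 → 1 ('a')
  [6] 5/0 → 1 ('a')
  [7] 0/17 → 0 ('')
  [8] 17/4 → 1 ('b')
  [9] 4/13 → 1 ('b')
  [10] 13/14 → 1 ('b')
  [11] 14/7 → 2 ('bd')
  [12] 7/9 → 0 ('')
  [13] 9/2 → 2 ('ca')
  [14] 2/6 → 1 ('c')
  [15] 6/15 → 0 ('')
  [16] 15/8 → 1 ('d')
  [17] 8/1 → 3 ('dca')

[0, 2, 1, 2, 2, 1, 1, 0, 1, 1, 1, 2, 0, 2, 1, 0, 1, 3]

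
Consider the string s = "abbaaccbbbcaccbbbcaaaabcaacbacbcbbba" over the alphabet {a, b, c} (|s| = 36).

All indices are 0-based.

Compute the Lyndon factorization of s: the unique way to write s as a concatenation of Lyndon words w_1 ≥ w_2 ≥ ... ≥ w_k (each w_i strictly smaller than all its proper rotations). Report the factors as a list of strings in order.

["abb", "aaccbbbcaccbbbc", "aaaabcaacbacbcbbb", "a"]

emit factor 1: 'abb' (i=0, period=3)
emit factor 2: 'aaccbbbcaccbbbc' (i=3, period=15)
emit factor 3: 'aaaabcaacbacbcbbb' (i=18, period=17)
emit factor 4: 'a' (i=35, period=1)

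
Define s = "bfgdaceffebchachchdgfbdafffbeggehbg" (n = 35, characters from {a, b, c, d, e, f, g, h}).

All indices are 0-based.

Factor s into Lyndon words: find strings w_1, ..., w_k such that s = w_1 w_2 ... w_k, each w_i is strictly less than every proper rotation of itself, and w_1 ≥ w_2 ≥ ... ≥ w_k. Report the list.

["bfgd", "aceffebchachchdgfbdafffbeggehbg"]

emit factor 1: 'bfgd' (i=0, period=4)
emit factor 2: 'aceffebchachchdgfbdafffbeggehbg' (i=4, period=31)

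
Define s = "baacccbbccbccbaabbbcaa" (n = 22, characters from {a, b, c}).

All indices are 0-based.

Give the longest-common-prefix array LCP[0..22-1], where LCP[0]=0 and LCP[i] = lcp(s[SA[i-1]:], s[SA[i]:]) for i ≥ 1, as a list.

rank | idx | suffix
   0 |  21 | a
   1 |  20 | aa
   2 |  14 | aabbbcaa
   3 |   1 | aacccbbccbccbaabbbcaa
   4 |  15 | abbbcaa
   5 |   2 | acccbbccbccbaabbbcaa
   6 |  13 | baabbbcaa
   7 |   0 | baacccbbccbccbaabbbcaa
   8 |  16 | bbbcaa
   9 |  17 | bbcaa
  10 |   6 | bbccbccbaabbbcaa
  11 |  18 | bcaa
  12 |  10 | bccbaabbbcaa
  13 |   7 | bccbccbaabbbcaa
  14 |  19 | caa
  15 |  12 | cbaabbbcaa
  16 |   5 | cbbccbccbaabbbcaa
  17 |   9 | cbccbaabbbcaa
  18 |  11 | ccbaabbbcaa
  19 |   4 | ccbbccbccbaabbbcaa
  20 |   8 | ccbccbaabbbcaa
  21 |   3 | cccbbccbccbaabbbcaa

SA = [21, 20, 14, 1, 15, 2, 13, 0, 16, 17, 6, 18, 10, 7, 19, 12, 5, 9, 11, 4, 8, 3]
i: (SA[i-1],SA[i]) lcp shared
  1: (21,20) 1 'a'
  2: (20,14) 2 'aa'
  3: (14,1) 2 'aa'
  4: (1,15) 1 'a'
  5: (15,2) 1 'a'
  6: (2,13) 0 ''
  7: (13,0) 3 'baa'
  8: (0,16) 1 'b'
  9: (16,17) 2 'bb'
  10: (17,6) 3 'bbc'
  11: (6,18) 1 'b'
  12: (18,10) 2 'bc'
  13: (10,7) 4 'bccb'
  14: (7,19) 0 ''
  15: (19,12) 1 'c'
  16: (12,5) 2 'cb'
  17: (5,9) 2 'cb'
  18: (9,11) 1 'c'
  19: (11,4) 3 'ccb'
  20: (4,8) 3 'ccb'
  21: (8,3) 2 'cc'

[0, 1, 2, 2, 1, 1, 0, 3, 1, 2, 3, 1, 2, 4, 0, 1, 2, 2, 1, 3, 3, 2]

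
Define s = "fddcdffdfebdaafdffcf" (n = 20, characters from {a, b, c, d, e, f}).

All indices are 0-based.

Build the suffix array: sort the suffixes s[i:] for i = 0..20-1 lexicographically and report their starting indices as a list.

[12, 13, 10, 3, 18, 11, 2, 1, 7, 15, 4, 9, 19, 17, 0, 6, 14, 8, 16, 5]

sorted suffixes:
  #0 SA[0]=12  'aafdffcf'
  #1 SA[1]=13  'afdffcf'
  #2 SA[2]=10  'bdaafdffcf'
  #3 SA[3]=3  'cdffdfebdaafdffcf'
  #4 SA[4]=18  'cf'
  #5 SA[5]=11  'daafdffcf'
  #6 SA[6]=2  'dcdffdfebdaafdffcf'
  #7 SA[7]=1  'ddcdffdfebdaafdffcf'
  #8 SA[8]=7  'dfebdaafdffcf'
  #9 SA[9]=15  'dffcf'
  #10 SA[10]=4  'dffdfebdaafdffcf'
  #11 SA[11]=9  'ebdaafdffcf'
  #12 SA[12]=19  'f'
  #13 SA[13]=17  'fcf'
  #14 SA[14]=0  'fddcdffdfebdaafdffcf'
  #15 SA[15]=6  'fdfebdaafdffcf'
  #16 SA[16]=14  'fdffcf'
  #17 SA[17]=8  'febdaafdffcf'
  #18 SA[18]=16  'ffcf'
  #19 SA[19]=5  'ffdfebdaafdffcf'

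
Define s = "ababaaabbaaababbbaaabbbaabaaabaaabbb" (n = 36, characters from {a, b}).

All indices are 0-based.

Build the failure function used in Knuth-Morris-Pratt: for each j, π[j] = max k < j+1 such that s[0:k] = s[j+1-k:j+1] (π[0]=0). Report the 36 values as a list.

[0, 0, 1, 2, 3, 1, 1, 2, 0, 1, 1, 1, 2, 3, 4, 0, 0, 1, 1, 1, 2, 0, 0, 1, 1, 2, 3, 1, 1, 2, 3, 1, 1, 2, 0, 0]

π[0] = 0
j=1 s[j]='b': π[1]=0 (border '')
j=2 s[j]='a': π[2]=1 (border 'a')
j=3 s[j]='b': π[3]=2 (border 'ab')
j=4 s[j]='a': π[4]=3 (border 'aba')
j=5 s[j]='a': k: 3→1→0; π[5]=1 (border 'a')
j=6 s[j]='a': k: 1→0; π[6]=1 (border 'a')
j=7 s[j]='b': π[7]=2 (border 'ab')
j=8 s[j]='b': k: 2→0; π[8]=0 (border '')
j=9 s[j]='a': π[9]=1 (border 'a')
j=10 s[j]='a': k: 1→0; π[10]=1 (border 'a')
j=11 s[j]='a': k: 1→0; π[11]=1 (border 'a')
j=12 s[j]='b': π[12]=2 (border 'ab')
j=13 s[j]='a': π[13]=3 (border 'aba')
j=14 s[j]='b': π[14]=4 (border 'abab')
j=15 s[j]='b': k: 4→2→0; π[15]=0 (border '')
j=16 s[j]='b': π[16]=0 (border '')
j=17 s[j]='a': π[17]=1 (border 'a')
j=18 s[j]='a': k: 1→0; π[18]=1 (border 'a')
j=19 s[j]='a': k: 1→0; π[19]=1 (border 'a')
j=20 s[j]='b': π[20]=2 (border 'ab')
j=21 s[j]='b': k: 2→0; π[21]=0 (border '')
j=22 s[j]='b': π[22]=0 (border '')
j=23 s[j]='a': π[23]=1 (border 'a')
j=24 s[j]='a': k: 1→0; π[24]=1 (border 'a')
j=25 s[j]='b': π[25]=2 (border 'ab')
j=26 s[j]='a': π[26]=3 (border 'aba')
j=27 s[j]='a': k: 3→1→0; π[27]=1 (border 'a')
j=28 s[j]='a': k: 1→0; π[28]=1 (border 'a')
j=29 s[j]='b': π[29]=2 (border 'ab')
j=30 s[j]='a': π[30]=3 (border 'aba')
j=31 s[j]='a': k: 3→1→0; π[31]=1 (border 'a')
j=32 s[j]='a': k: 1→0; π[32]=1 (border 'a')
j=33 s[j]='b': π[33]=2 (border 'ab')
j=34 s[j]='b': k: 2→0; π[34]=0 (border '')
j=35 s[j]='b': π[35]=0 (border '')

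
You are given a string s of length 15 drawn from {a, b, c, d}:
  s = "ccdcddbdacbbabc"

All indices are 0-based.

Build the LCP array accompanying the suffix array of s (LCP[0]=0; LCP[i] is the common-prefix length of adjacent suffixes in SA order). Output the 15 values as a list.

[0, 1, 0, 1, 1, 1, 0, 1, 1, 1, 2, 0, 1, 1, 1]

rank | idx | suffix
   0 |  12 | abc
   1 |   8 | acbbabc
   2 |  11 | babc
   3 |  10 | bbabc
   4 |  13 | bc
   5 |   6 | bdacbbabc
   6 |  14 | c
   7 |   9 | cbbabc
   8 |   0 | ccdcddbdacbbabc
   9 |   1 | cdcddbdacbbabc
  10 |   3 | cddbdacbbabc
  11 |   7 | dacbbabc
  12 |   5 | dbdacbbabc
  13 |   2 | dcddbdacbbabc
  14 |   4 | ddbdacbbabc

SA = [12, 8, 11, 10, 13, 6, 14, 9, 0, 1, 3, 7, 5, 2, 4]
i: (SA[i-1],SA[i]) lcp shared
  1: (12,8) 1 'a'
  2: (8,11) 0 ''
  3: (11,10) 1 'b'
  4: (10,13) 1 'b'
  5: (13,6) 1 'b'
  6: (6,14) 0 ''
  7: (14,9) 1 'c'
  8: (9,0) 1 'c'
  9: (0,1) 1 'c'
  10: (1,3) 2 'cd'
  11: (3,7) 0 ''
  12: (7,5) 1 'd'
  13: (5,2) 1 'd'
  14: (2,4) 1 'd'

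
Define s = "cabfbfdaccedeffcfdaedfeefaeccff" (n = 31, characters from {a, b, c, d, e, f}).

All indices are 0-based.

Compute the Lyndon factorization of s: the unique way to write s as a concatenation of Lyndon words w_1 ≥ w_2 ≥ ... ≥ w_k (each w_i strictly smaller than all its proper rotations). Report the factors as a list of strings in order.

["c", "abfbfdaccedeffcfdaedfeefaeccff"]

emit factor 1: 'c' (i=0, period=1)
emit factor 2: 'abfbfdaccedeffcfdaedfeefaeccff' (i=1, period=30)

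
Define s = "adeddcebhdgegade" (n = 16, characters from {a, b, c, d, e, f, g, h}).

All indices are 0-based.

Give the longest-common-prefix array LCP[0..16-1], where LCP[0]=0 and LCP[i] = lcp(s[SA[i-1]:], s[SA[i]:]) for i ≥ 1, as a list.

[0, 3, 0, 0, 0, 1, 1, 2, 1, 0, 1, 1, 1, 0, 1, 0]

sorted suffixes:
  #0 SA[0]=13  'ade'
  #1 SA[1]=0  'adeddcebhdgegade'
  #2 SA[2]=7  'bhdgegade'
  #3 SA[3]=5  'cebhdgegade'
  #4 SA[4]=4  'dcebhdgegade'
  #5 SA[5]=3  'ddcebhdgegade'
  #6 SA[6]=14  'de'
  #7 SA[7]=1  'deddcebhdgegade'
  #8 SA[8]=9  'dgegade'
  #9 SA[9]=15  'e'
  #10 SA[10]=6  'ebhdgegade'
  #11 SA[11]=2  'eddcebhdgegade'
  #12 SA[12]=11  'egade'
  #13 SA[13]=12  'gade'
  #14 SA[14]=10  'gegade'
  #15 SA[15]=8  'hdgegade'

SA = [13, 0, 7, 5, 4, 3, 14, 1, 9, 15, 6, 2, 11, 12, 10, 8]
[i] adj suffixes → lcp
  [1] 13/0 → 3 ('ade')
  [2] 0/7 → 0 ('')
  [3] 7/5 → 0 ('')
  [4] 5/4 → 0 ('')
  [5] 4/3 → 1 ('d')
  [6] 3/14 → 1 ('d')
  [7] 14/1 → 2 ('de')
  [8] 1/9 → 1 ('d')
  [9] 9/15 → 0 ('')
  [10] 15/6 → 1 ('e')
  [11] 6/2 → 1 ('e')
  [12] 2/11 → 1 ('e')
  [13] 11/12 → 0 ('')
  [14] 12/10 → 1 ('g')
  [15] 10/8 → 0 ('')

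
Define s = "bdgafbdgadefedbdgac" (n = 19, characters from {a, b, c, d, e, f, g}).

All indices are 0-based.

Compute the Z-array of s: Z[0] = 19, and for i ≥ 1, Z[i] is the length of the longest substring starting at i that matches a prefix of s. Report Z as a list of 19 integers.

[19, 0, 0, 0, 0, 4, 0, 0, 0, 0, 0, 0, 0, 0, 4, 0, 0, 0, 0]

Z[0]=19
i=1: outside box; Z[1]=0
i=2: outside box; Z[2]=0
i=3: outside box; Z[3]=0
i=4: outside box; Z[4]=0
i=5: outside box; Z[5]=4 extend→box=[5,9)
i=6: min(r-i=3, Z[1]=0)=0; Z[6]=0
i=7: min(r-i=2, Z[2]=0)=0; Z[7]=0
i=8: min(r-i=1, Z[3]=0)=0; Z[8]=0
i=9: outside box; Z[9]=0
i=10: outside box; Z[10]=0
i=11: outside box; Z[11]=0
i=12: outside box; Z[12]=0
i=13: outside box; Z[13]=0
i=14: outside box; Z[14]=4 extend→box=[14,18)
i=15: min(r-i=3, Z[1]=0)=0; Z[15]=0
i=16: min(r-i=2, Z[2]=0)=0; Z[16]=0
i=17: min(r-i=1, Z[3]=0)=0; Z[17]=0
i=18: outside box; Z[18]=0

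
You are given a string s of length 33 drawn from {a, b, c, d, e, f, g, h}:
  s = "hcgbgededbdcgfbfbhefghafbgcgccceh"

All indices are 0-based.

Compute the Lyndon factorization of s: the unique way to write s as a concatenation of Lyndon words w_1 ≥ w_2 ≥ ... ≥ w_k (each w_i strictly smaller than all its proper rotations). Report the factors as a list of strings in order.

["h", "cg", "bgeded", "bdcgfbfbhefgh", "afbgcgccceh"]

emit factor 1: 'h' (i=0, period=1)
emit factor 2: 'cg' (i=1, period=2)
emit factor 3: 'bgeded' (i=3, period=6)
emit factor 4: 'bdcgfbfbhefgh' (i=9, period=13)
emit factor 5: 'afbgcgccceh' (i=22, period=11)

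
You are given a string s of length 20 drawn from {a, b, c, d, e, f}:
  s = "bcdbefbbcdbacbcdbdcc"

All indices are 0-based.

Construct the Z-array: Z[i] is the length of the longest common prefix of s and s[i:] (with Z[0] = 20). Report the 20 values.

Z[0]=20
i=1: outside box; Z[1]=0
i=2: outside box; Z[2]=0
i=3: outside box; Z[3]=1 grow→box=[3,4)
i=4: outside box; Z[4]=0
i=5: outside box; Z[5]=0
i=6: outside box; Z[6]=1 grow→box=[6,7)
i=7: outside box; Z[7]=4 grow→box=[7,11)
i=8: min(r-i=3, Z[1]=0)=0; Z[8]=0
i=9: min(r-i=2, Z[2]=0)=0; Z[9]=0
i=10: min(r-i=1, Z[3]=1)=1; Z[10]=1
i=11: outside box; Z[11]=0
i=12: outside box; Z[12]=0
i=13: outside box; Z[13]=4 grow→box=[13,17)
i=14: min(r-i=3, Z[1]=0)=0; Z[14]=0
i=15: min(r-i=2, Z[2]=0)=0; Z[15]=0
i=16: min(r-i=1, Z[3]=1)=1; Z[16]=1
i=17: outside box; Z[17]=0
i=18: outside box; Z[18]=0
i=19: outside box; Z[19]=0

[20, 0, 0, 1, 0, 0, 1, 4, 0, 0, 1, 0, 0, 4, 0, 0, 1, 0, 0, 0]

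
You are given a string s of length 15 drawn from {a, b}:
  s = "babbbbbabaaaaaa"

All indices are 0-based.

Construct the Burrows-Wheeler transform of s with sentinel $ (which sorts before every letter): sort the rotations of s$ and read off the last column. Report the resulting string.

rank  rotation          last
    0  $babbbbbabaaaaaa  a
    1  a$babbbbbabaaaaa  a
    2  aa$babbbbbabaaaa  a
    3  aaa$babbbbbabaaa  a
    4  aaaa$babbbbbabaa  a
    5  aaaaa$babbbbbaba  a
    6  aaaaaa$babbbbbab  b
    7  abaaaaaa$babbbbb  b
    8  abbbbbabaaaaaa$b  b
    9  baaaaaa$babbbbba  a
   10  babaaaaaa$babbbb  b
   11  babbbbbabaaaaaa$  $
   12  bbabaaaaaa$babbb  b
   13  bbbabaaaaaa$babb  b
   14  bbbbabaaaaaa$bab  b
   15  bbbbbabaaaaaa$ba  a

aaaaaabbbab$bbba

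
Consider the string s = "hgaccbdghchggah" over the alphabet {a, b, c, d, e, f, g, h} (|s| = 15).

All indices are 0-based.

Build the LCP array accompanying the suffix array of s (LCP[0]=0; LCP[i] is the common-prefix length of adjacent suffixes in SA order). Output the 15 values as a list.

[0, 1, 0, 0, 1, 1, 0, 0, 2, 1, 1, 0, 1, 1, 2]

rank→(start, suffix):
  0 → (2, 'accbdghchggah')
  1 → (13, 'ah')
  2 → (5, 'bdghchggah')
  3 → (4, 'cbdghchggah')
  4 → (3, 'ccbdghchggah')
  5 → (9, 'chggah')
  6 → (6, 'dghchggah')
  7 → (1, 'gaccbdghchggah')
  8 → (12, 'gah')
  9 → (11, 'ggah')
  10 → (7, 'ghchggah')
  11 → (14, 'h')
  12 → (8, 'hchggah')
  13 → (0, 'hgaccbdghchggah')
  14 → (10, 'hggah')

SA = [2, 13, 5, 4, 3, 9, 6, 1, 12, 11, 7, 14, 8, 0, 10]
rank  pair      lcp
   1  s[2:],s[13:]  1  'a'
   2  s[13:],s[5:]  0  ''
   3  s[5:],s[4:]  0  ''
   4  s[4:],s[3:]  1  'c'
   5  s[3:],s[9:]  1  'c'
   6  s[9:],s[6:]  0  ''
   7  s[6:],s[1:]  0  ''
   8  s[1:],s[12:]  2  'ga'
   9  s[12:],s[11:]  1  'g'
  10  s[11:],s[7:]  1  'g'
  11  s[7:],s[14:]  0  ''
  12  s[14:],s[8:]  1  'h'
  13  s[8:],s[0:]  1  'h'
  14  s[0:],s[10:]  2  'hg'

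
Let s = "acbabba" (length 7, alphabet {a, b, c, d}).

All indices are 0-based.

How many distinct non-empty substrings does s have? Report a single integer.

23

rank | idx | suffix
   0 |   6 | a
   1 |   3 | abba
   2 |   0 | acbabba
   3 |   5 | ba
   4 |   2 | babba
   5 |   4 | bba
   6 |   1 | cbabba

SA = [6, 3, 0, 5, 2, 4, 1]
[i] adj suffixes → lcp
  [1] 6/3 → 1 ('a')
  [2] 3/0 → 1 ('a')
  [3] 0/5 → 0 ('')
  [4] 5/2 → 2 ('ba')
  [5] 2/4 → 1 ('b')
  [6] 4/1 → 0 ('')

n(n+1)/2 = 7·8/2 = 28
Σ LCP = 0 + 1 + 1 + 0 + 2 + 1 + 0 = 5
distinct = 28 − 5 = 23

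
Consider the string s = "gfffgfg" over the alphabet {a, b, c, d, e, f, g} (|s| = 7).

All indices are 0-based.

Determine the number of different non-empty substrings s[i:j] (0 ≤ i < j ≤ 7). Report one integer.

20

rank | idx | suffix
   0 |   1 | fffgfg
   1 |   2 | ffgfg
   2 |   5 | fg
   3 |   3 | fgfg
   4 |   6 | g
   5 |   0 | gfffgfg
   6 |   4 | gfg

SA = [1, 2, 5, 3, 6, 0, 4]
[i] adj suffixes → lcp
  [1] 1/2 → 2 ('ff')
  [2] 2/5 → 1 ('f')
  [3] 5/3 → 2 ('fg')
  [4] 3/6 → 0 ('')
  [5] 6/0 → 1 ('g')
  [6] 0/4 → 2 ('gf')

n(n+1)/2 = 7·8/2 = 28
Σ LCP = 0 + 2 + 1 + 2 + 0 + 1 + 2 = 8
distinct = 28 − 8 = 20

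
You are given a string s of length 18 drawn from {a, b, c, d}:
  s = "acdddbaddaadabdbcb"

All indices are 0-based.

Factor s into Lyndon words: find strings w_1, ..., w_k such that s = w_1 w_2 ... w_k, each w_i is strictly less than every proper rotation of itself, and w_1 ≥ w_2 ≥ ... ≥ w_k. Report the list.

["acdddbadd", "aadabdbcb"]

emit factor 1: 'acdddbadd' (i=0, period=9)
emit factor 2: 'aadabdbcb' (i=9, period=9)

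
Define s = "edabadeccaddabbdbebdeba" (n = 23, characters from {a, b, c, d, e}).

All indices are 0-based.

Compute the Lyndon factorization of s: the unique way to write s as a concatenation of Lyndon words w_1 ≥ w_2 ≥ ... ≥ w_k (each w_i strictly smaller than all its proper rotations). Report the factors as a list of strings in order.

["e", "d", "abadeccaddabbdbebdeb", "a"]

emit factor 1: 'e' (i=0, period=1)
emit factor 2: 'd' (i=1, period=1)
emit factor 3: 'abadeccaddabbdbebdeb' (i=2, period=20)
emit factor 4: 'a' (i=22, period=1)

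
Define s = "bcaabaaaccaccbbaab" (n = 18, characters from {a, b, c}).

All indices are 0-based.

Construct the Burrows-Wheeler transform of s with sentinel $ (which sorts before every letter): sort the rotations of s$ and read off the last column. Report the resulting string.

rank  rotation             last
    0  $bcaabaaaccaccbbaab  b
    1  aaaccaccbbaab$bcaab  b
    2  aab$bcaabaaaccaccbb  b
    3  aabaaaccaccbbaab$bc  c
    4  aaccaccbbaab$bcaaba  a
    5  ab$bcaabaaaccaccbba  a
    6  abaaaccaccbbaab$bca  a
    7  accaccbbaab$bcaabaa  a
    8  accbbaab$bcaabaaacc  c
    9  b$bcaabaaaccaccbbaa  a
   10  baaaccaccbbaab$bcaa  a
   11  baab$bcaabaaaccaccb  b
   12  bbaab$bcaabaaaccacc  c
   13  bcaabaaaccaccbbaab$  $
   14  caabaaaccaccbbaab$b  b
   15  caccbbaab$bcaabaaac  c
   16  cbbaab$bcaabaaaccac  c
   17  ccaccbbaab$bcaabaaa  a
   18  ccbbaab$bcaabaaacca  a

bbbcaaaacaabc$bccaa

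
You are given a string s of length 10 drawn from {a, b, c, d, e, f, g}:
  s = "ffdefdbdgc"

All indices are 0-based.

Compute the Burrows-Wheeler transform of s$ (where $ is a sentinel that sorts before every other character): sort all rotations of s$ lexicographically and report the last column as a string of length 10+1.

rank  rotation     last
    0  $ffdefdbdgc  c
    1  bdgc$ffdefd  d
    2  c$ffdefdbdg  g
    3  dbdgc$ffdef  f
    4  defdbdgc$ff  f
    5  dgc$ffdefdb  b
    6  efdbdgc$ffd  d
    7  fdbdgc$ffde  e
    8  fdefdbdgc$f  f
    9  ffdefdbdgc$  $
   10  gc$ffdefdbd  d

cdgffbdef$d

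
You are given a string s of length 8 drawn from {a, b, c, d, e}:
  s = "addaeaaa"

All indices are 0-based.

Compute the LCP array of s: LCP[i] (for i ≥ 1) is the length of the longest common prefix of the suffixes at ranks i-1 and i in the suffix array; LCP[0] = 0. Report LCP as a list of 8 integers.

sorted suffixes:
  #0 SA[0]=7  'a'
  #1 SA[1]=6  'aa'
  #2 SA[2]=5  'aaa'
  #3 SA[3]=0  'addaeaaa'
  #4 SA[4]=3  'aeaaa'
  #5 SA[5]=2  'daeaaa'
  #6 SA[6]=1  'ddaeaaa'
  #7 SA[7]=4  'eaaa'

SA = [7, 6, 5, 0, 3, 2, 1, 4]
[i] adj suffixes → lcp
  [1] 7/6 → 1 ('a')
  [2] 6/5 → 2 ('aa')
  [3] 5/0 → 1 ('a')
  [4] 0/3 → 1 ('a')
  [5] 3/2 → 0 ('')
  [6] 2/1 → 1 ('d')
  [7] 1/4 → 0 ('')

[0, 1, 2, 1, 1, 0, 1, 0]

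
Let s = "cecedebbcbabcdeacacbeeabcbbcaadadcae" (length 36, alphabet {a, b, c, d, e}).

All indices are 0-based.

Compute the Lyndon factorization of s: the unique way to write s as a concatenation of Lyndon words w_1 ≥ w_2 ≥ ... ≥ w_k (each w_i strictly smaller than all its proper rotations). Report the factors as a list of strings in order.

["cecede", "bbc", "b", "abcdeacacbee", "abcbbc", "aadadcae"]

emit factor 1: 'cecede' (i=0, period=6)
emit factor 2: 'bbc' (i=6, period=3)
emit factor 3: 'b' (i=9, period=1)
emit factor 4: 'abcdeacacbee' (i=10, period=12)
emit factor 5: 'abcbbc' (i=22, period=6)
emit factor 6: 'aadadcae' (i=28, period=8)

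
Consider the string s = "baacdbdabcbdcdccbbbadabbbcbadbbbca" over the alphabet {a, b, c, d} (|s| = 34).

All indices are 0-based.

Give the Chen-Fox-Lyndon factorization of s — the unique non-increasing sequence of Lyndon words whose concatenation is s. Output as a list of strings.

["b", "aacdbdabcbdcdccbbbadabbbcbadbbbc", "a"]

emit factor 1: 'b' (i=0, period=1)
emit factor 2: 'aacdbdabcbdcdccbbbadabbbcbadbbbc' (i=1, period=32)
emit factor 3: 'a' (i=33, period=1)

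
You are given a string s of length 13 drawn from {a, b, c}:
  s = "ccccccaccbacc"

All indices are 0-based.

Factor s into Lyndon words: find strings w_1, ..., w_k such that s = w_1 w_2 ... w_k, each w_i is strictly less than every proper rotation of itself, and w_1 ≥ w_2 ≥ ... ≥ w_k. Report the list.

["c", "c", "c", "c", "c", "c", "accb", "acc"]

emit factor 1: 'c' (i=0, period=1)
emit factor 2: 'c' (i=1, period=1)
emit factor 3: 'c' (i=2, period=1)
emit factor 4: 'c' (i=3, period=1)
emit factor 5: 'c' (i=4, period=1)
emit factor 6: 'c' (i=5, period=1)
emit factor 7: 'accb' (i=6, period=4)
emit factor 8: 'acc' (i=10, period=3)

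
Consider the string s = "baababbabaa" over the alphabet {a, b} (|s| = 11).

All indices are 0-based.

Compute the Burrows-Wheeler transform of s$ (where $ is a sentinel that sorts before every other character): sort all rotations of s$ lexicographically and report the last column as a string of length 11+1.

aabbbaba$baa

rank  rotation      last
    0  $baababbabaa  a
    1  a$baababbaba  a
    2  aa$baababbab  b
    3  aababbabaa$b  b
    4  abaa$baababb  b
    5  ababbabaa$ba  a
    6  abbabaa$baab  b
    7  baa$baababba  a
    8  baababbabaa$  $
    9  babaa$baabab  b
   10  babbabaa$baa  a
   11  bbabaa$baaba  a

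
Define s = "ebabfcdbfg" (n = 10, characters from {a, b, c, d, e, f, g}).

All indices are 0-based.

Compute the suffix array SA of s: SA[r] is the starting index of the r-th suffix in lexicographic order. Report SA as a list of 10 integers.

[2, 1, 3, 7, 5, 6, 0, 4, 8, 9]

rank | idx | suffix
   0 |   2 | abfcdbfg
   1 |   1 | babfcdbfg
   2 |   3 | bfcdbfg
   3 |   7 | bfg
   4 |   5 | cdbfg
   5 |   6 | dbfg
   6 |   0 | ebabfcdbfg
   7 |   4 | fcdbfg
   8 |   8 | fg
   9 |   9 | g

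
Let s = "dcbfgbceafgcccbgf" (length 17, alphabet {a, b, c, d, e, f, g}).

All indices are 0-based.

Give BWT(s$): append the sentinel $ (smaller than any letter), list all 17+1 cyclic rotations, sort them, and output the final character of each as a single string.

fegccdccgb$cgbaffb

rank  rotation            last
    0  $dcbfgbceafgcccbgf  f
    1  afgcccbgf$dcbfgbce  e
    2  bceafgcccbgf$dcbfg  g
    3  bfgbceafgcccbgf$dc  c
    4  bgf$dcbfgbceafgccc  c
    5  cbfgbceafgcccbgf$d  d
    6  cbgf$dcbfgbceafgcc  c
    7  ccbgf$dcbfgbceafgc  c
    8  cccbgf$dcbfgbceafg  g
    9  ceafgcccbgf$dcbfgb  b
   10  dcbfgbceafgcccbgf$  $
   11  eafgcccbgf$dcbfgbc  c
   12  f$dcbfgbceafgcccbg  g
   13  fgbceafgcccbgf$dcb  b
   14  fgcccbgf$dcbfgbcea  a
   15  gbceafgcccbgf$dcbf  f
   16  gcccbgf$dcbfgbceaf  f
   17  gf$dcbfgbceafgcccb  b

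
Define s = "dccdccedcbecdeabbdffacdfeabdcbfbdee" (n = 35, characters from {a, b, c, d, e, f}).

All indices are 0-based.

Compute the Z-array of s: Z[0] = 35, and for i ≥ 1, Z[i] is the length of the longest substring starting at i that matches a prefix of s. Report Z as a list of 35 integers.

[35, 0, 0, 3, 0, 0, 0, 2, 0, 0, 0, 0, 1, 0, 0, 0, 0, 1, 0, 0, 0, 0, 1, 0, 0, 0, 0, 2, 0, 0, 0, 0, 1, 0, 0]

Z[0]=35
i=1: i≥r, start 0; Z[1]=0
i=2: i≥r, start 0; Z[2]=0
i=3: i≥r, start 0; Z[3]=3 grow→box=[3,6)
i=4: min(r-i=2, Z[1]=0)=0; Z[4]=0
i=5: min(r-i=1, Z[2]=0)=0; Z[5]=0
i=6: i≥r, start 0; Z[6]=0
i=7: i≥r, start 0; Z[7]=2 grow→box=[7,9)
i=8: min(r-i=1, Z[1]=0)=0; Z[8]=0
i=9: i≥r, start 0; Z[9]=0
i=10: i≥r, start 0; Z[10]=0
i=11: i≥r, start 0; Z[11]=0
i=12: i≥r, start 0; Z[12]=1 grow→box=[12,13)
i=13: i≥r, start 0; Z[13]=0
i=14: i≥r, start 0; Z[14]=0
i=15: i≥r, start 0; Z[15]=0
i=16: i≥r, start 0; Z[16]=0
i=17: i≥r, start 0; Z[17]=1 grow→box=[17,18)
i=18: i≥r, start 0; Z[18]=0
i=19: i≥r, start 0; Z[19]=0
i=20: i≥r, start 0; Z[20]=0
i=21: i≥r, start 0; Z[21]=0
i=22: i≥r, start 0; Z[22]=1 grow→box=[22,23)
i=23: i≥r, start 0; Z[23]=0
i=24: i≥r, start 0; Z[24]=0
i=25: i≥r, start 0; Z[25]=0
i=26: i≥r, start 0; Z[26]=0
i=27: i≥r, start 0; Z[27]=2 grow→box=[27,29)
i=28: min(r-i=1, Z[1]=0)=0; Z[28]=0
i=29: i≥r, start 0; Z[29]=0
i=30: i≥r, start 0; Z[30]=0
i=31: i≥r, start 0; Z[31]=0
i=32: i≥r, start 0; Z[32]=1 grow→box=[32,33)
i=33: i≥r, start 0; Z[33]=0
i=34: i≥r, start 0; Z[34]=0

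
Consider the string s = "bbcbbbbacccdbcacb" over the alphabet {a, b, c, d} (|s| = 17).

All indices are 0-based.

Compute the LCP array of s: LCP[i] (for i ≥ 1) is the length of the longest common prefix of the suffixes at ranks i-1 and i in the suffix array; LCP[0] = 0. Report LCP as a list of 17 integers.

rank | idx | suffix
   0 |  14 | acb
   1 |   7 | acccdbcacb
   2 |  16 | b
   3 |   6 | bacccdbcacb
   4 |   5 | bbacccdbcacb
   5 |   4 | bbbacccdbcacb
   6 |   3 | bbbbacccdbcacb
   7 |   0 | bbcbbbbacccdbcacb
   8 |  12 | bcacb
   9 |   1 | bcbbbbacccdbcacb
  10 |  13 | cacb
  11 |  15 | cb
  12 |   2 | cbbbbacccdbcacb
  13 |   8 | cccdbcacb
  14 |   9 | ccdbcacb
  15 |  10 | cdbcacb
  16 |  11 | dbcacb

SA = [14, 7, 16, 6, 5, 4, 3, 0, 12, 1, 13, 15, 2, 8, 9, 10, 11]
[i] adj suffixes → lcp
  [1] 14/7 → 2 ('ac')
  [2] 7/16 → 0 ('')
  [3] 16/6 → 1 ('b')
  [4] 6/5 → 1 ('b')
  [5] 5/4 → 2 ('bb')
  [6] 4/3 → 3 ('bbb')
  [7] 3/0 → 2 ('bb')
  [8] 0/12 → 1 ('b')
  [9] 12/1 → 2 ('bc')
  [10] 1/13 → 0 ('')
  [11] 13/15 → 1 ('c')
  [12] 15/2 → 2 ('cb')
  [13] 2/8 → 1 ('c')
  [14] 8/9 → 2 ('cc')
  [15] 9/10 → 1 ('c')
  [16] 10/11 → 0 ('')

[0, 2, 0, 1, 1, 2, 3, 2, 1, 2, 0, 1, 2, 1, 2, 1, 0]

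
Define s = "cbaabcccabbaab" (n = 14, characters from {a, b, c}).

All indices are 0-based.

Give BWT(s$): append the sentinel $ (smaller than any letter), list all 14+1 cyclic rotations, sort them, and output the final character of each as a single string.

bbbacaabcaac$cb

rank  rotation         last
    0  $cbaabcccabbaab  b
    1  aab$cbaabcccabb  b
    2  aabcccabbaab$cb  b
    3  ab$cbaabcccabba  a
    4  abbaab$cbaabccc  c
    5  abcccabbaab$cba  a
    6  b$cbaabcccabbaa  a
    7  baab$cbaabcccab  b
    8  baabcccabbaab$c  c
    9  bbaab$cbaabccca  a
   10  bcccabbaab$cbaa  a
   11  cabbaab$cbaabcc  c
   12  cbaabcccabbaab$  $
   13  ccabbaab$cbaabc  c
   14  cccabbaab$cbaab  b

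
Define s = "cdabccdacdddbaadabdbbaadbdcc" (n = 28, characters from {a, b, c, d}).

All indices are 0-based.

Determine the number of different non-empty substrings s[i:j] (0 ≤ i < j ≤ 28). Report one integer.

364

rank→(start, suffix):
  0 → (13, 'aadabdbbaadbdcc')
  1 → (21, 'aadbdcc')
  2 → (2, 'abccdacdddbaadabdbbaadbdcc')
  3 → (16, 'abdbbaadbdcc')
  4 → (7, 'acdddbaadabdbbaadbdcc')
  5 → (14, 'adabdbbaadbdcc')
  6 → (22, 'adbdcc')
  7 → (12, 'baadabdbbaadbdcc')
  8 → (20, 'baadbdcc')
  9 → (19, 'bbaadbdcc')
  10 → (3, 'bccdacdddbaadabdbbaadbdcc')
  11 → (17, 'bdbbaadbdcc')
  12 → (24, 'bdcc')
  13 → (27, 'c')
  14 → (26, 'cc')
  15 → (4, 'ccdacdddbaadabdbbaadbdcc')
  16 → (0, 'cdabccdacdddbaadabdbbaadbdcc')
  17 → (5, 'cdacdddbaadabdbbaadbdcc')
  18 → (8, 'cdddbaadabdbbaadbdcc')
  19 → (1, 'dabccdacdddbaadabdbbaadbdcc')
  20 → (15, 'dabdbbaadbdcc')
  21 → (6, 'dacdddbaadabdbbaadbdcc')
  22 → (11, 'dbaadabdbbaadbdcc')
  23 → (18, 'dbbaadbdcc')
  24 → (23, 'dbdcc')
  25 → (25, 'dcc')
  26 → (10, 'ddbaadabdbbaadbdcc')
  27 → (9, 'dddbaadabdbbaadbdcc')

SA = [13, 21, 2, 16, 7, 14, 22, 12, 20, 19, 3, 17, 24, 27, 26, 4, 0, 5, 8, 1, 15, 6, 11, 18, 23, 25, 10, 9]
rank  pair      lcp
   1  s[13:],s[21:]  3  'aad'
   2  s[21:],s[2:]  1  'a'
   3  s[2:],s[16:]  2  'ab'
   4  s[16:],s[7:]  1  'a'
   5  s[7:],s[14:]  1  'a'
   6  s[14:],s[22:]  2  'ad'
   7  s[22:],s[12:]  0  ''
   8  s[12:],s[20:]  4  'baad'
   9  s[20:],s[19:]  1  'b'
  10  s[19:],s[3:]  1  'b'
  11  s[3:],s[17:]  1  'b'
  12  s[17:],s[24:]  2  'bd'
  13  s[24:],s[27:]  0  ''
  14  s[27:],s[26:]  1  'c'
  15  s[26:],s[4:]  2  'cc'
  16  s[4:],s[0:]  1  'c'
  17  s[0:],s[5:]  3  'cda'
  18  s[5:],s[8:]  2  'cd'
  19  s[8:],s[1:]  0  ''
  20  s[1:],s[15:]  3  'dab'
  21  s[15:],s[6:]  2  'da'
  22  s[6:],s[11:]  1  'd'
  23  s[11:],s[18:]  2  'db'
  24  s[18:],s[23:]  2  'db'
  25  s[23:],s[25:]  1  'd'
  26  s[25:],s[10:]  1  'd'
  27  s[10:],s[9:]  2  'dd'

n(n+1)/2 = 28·29/2 = 406
Σ LCP = 0 + 3 + 1 + 2 + 1 + 1 + 2 + 0 + 4 + 1 + 1 + 1 + 2 + 0 + 1 + 2 + 1 + 3 + 2 + 0 + 3 + 2 + 1 + 2 + 2 + 1 + 1 + 2 = 42
distinct = 406 − 42 = 364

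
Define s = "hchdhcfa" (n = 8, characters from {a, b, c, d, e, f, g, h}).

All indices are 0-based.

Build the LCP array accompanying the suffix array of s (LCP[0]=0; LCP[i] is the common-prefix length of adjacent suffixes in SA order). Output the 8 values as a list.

rank→(start, suffix):
  0 → (7, 'a')
  1 → (5, 'cfa')
  2 → (1, 'chdhcfa')
  3 → (3, 'dhcfa')
  4 → (6, 'fa')
  5 → (4, 'hcfa')
  6 → (0, 'hchdhcfa')
  7 → (2, 'hdhcfa')

SA = [7, 5, 1, 3, 6, 4, 0, 2]
rank  pair      lcp
   1  s[7:],s[5:]  0  ''
   2  s[5:],s[1:]  1  'c'
   3  s[1:],s[3:]  0  ''
   4  s[3:],s[6:]  0  ''
   5  s[6:],s[4:]  0  ''
   6  s[4:],s[0:]  2  'hc'
   7  s[0:],s[2:]  1  'h'

[0, 0, 1, 0, 0, 0, 2, 1]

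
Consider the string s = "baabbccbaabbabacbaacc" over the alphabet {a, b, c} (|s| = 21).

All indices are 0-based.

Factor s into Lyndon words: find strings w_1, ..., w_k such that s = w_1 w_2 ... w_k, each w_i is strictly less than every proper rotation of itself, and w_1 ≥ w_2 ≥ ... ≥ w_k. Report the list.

["b", "aabbccb", "aabbabacbaacc"]

emit factor 1: 'b' (i=0, period=1)
emit factor 2: 'aabbccb' (i=1, period=7)
emit factor 3: 'aabbabacbaacc' (i=8, period=13)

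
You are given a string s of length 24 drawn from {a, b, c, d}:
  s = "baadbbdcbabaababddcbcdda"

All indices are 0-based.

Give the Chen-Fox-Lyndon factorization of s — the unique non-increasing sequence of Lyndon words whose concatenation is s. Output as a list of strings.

["b", "aadbbdcbab", "aababddcbcdd", "a"]

emit factor 1: 'b' (i=0, period=1)
emit factor 2: 'aadbbdcbab' (i=1, period=10)
emit factor 3: 'aababddcbcdd' (i=11, period=12)
emit factor 4: 'a' (i=23, period=1)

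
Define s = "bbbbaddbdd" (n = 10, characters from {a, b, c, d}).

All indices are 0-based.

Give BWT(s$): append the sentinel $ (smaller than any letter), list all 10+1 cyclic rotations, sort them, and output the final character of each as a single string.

dbbbb$dddba

rank  rotation     last
    0  $bbbbaddbdd  d
    1  addbdd$bbbb  b
    2  baddbdd$bbb  b
    3  bbaddbdd$bb  b
    4  bbbaddbdd$b  b
    5  bbbbaddbdd$  $
    6  bdd$bbbbadd  d
    7  d$bbbbaddbd  d
    8  dbdd$bbbbad  d
    9  dd$bbbbaddb  b
   10  ddbdd$bbbba  a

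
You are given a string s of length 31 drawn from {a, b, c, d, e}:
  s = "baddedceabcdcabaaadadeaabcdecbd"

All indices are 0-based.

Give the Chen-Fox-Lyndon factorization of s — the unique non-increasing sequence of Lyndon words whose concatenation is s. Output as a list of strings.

emit factor 1: 'b' (i=0, period=1)
emit factor 2: 'addedce' (i=1, period=7)
emit factor 3: 'abcdc' (i=8, period=5)
emit factor 4: 'ab' (i=13, period=2)
emit factor 5: 'aaadadeaabcdecbd' (i=15, period=16)

["b", "addedce", "abcdc", "ab", "aaadadeaabcdecbd"]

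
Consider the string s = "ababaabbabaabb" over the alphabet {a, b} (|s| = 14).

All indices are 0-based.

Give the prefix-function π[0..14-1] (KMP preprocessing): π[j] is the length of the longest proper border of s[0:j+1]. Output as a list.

[0, 0, 1, 2, 3, 1, 2, 0, 1, 2, 3, 1, 2, 0]

π[0] = 0
j=1 s[j]='b': π[1]=0 (border '')
j=2 s[j]='a': π[2]=1 (border 'a')
j=3 s[j]='b': π[3]=2 (border 'ab')
j=4 s[j]='a': π[4]=3 (border 'aba')
j=5 s[j]='a': k: 3→1→0; π[5]=1 (border 'a')
j=6 s[j]='b': π[6]=2 (border 'ab')
j=7 s[j]='b': k: 2→0; π[7]=0 (border '')
j=8 s[j]='a': π[8]=1 (border 'a')
j=9 s[j]='b': π[9]=2 (border 'ab')
j=10 s[j]='a': π[10]=3 (border 'aba')
j=11 s[j]='a': k: 3→1→0; π[11]=1 (border 'a')
j=12 s[j]='b': π[12]=2 (border 'ab')
j=13 s[j]='b': k: 2→0; π[13]=0 (border '')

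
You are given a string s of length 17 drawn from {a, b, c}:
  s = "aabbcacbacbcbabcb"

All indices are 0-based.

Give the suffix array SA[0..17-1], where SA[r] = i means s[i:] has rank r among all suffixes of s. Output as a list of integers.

sorted suffixes:
  #0 SA[0]=0  'aabbcacbacbcbabcb'
  #1 SA[1]=1  'abbcacbacbcbabcb'
  #2 SA[2]=13  'abcb'
  #3 SA[3]=5  'acbacbcbabcb'
  #4 SA[4]=8  'acbcbabcb'
  #5 SA[5]=16  'b'
  #6 SA[6]=12  'babcb'
  #7 SA[7]=7  'bacbcbabcb'
  #8 SA[8]=2  'bbcacbacbcbabcb'
  #9 SA[9]=3  'bcacbacbcbabcb'
  #10 SA[10]=14  'bcb'
  #11 SA[11]=10  'bcbabcb'
  #12 SA[12]=4  'cacbacbcbabcb'
  #13 SA[13]=15  'cb'
  #14 SA[14]=11  'cbabcb'
  #15 SA[15]=6  'cbacbcbabcb'
  #16 SA[16]=9  'cbcbabcb'

[0, 1, 13, 5, 8, 16, 12, 7, 2, 3, 14, 10, 4, 15, 11, 6, 9]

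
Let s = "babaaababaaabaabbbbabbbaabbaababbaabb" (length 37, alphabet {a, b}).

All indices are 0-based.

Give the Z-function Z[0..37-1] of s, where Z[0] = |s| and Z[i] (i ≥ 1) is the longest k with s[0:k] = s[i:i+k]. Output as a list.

[37, 0, 2, 0, 0, 0, 8, 0, 2, 0, 0, 0, 2, 0, 0, 1, 1, 1, 3, 0, 1, 1, 2, 0, 0, 1, 2, 0, 0, 3, 0, 1, 2, 0, 0, 1, 1]

Z[0]=37
i=1: i≥r, start 0; Z[1]=0
i=2: i≥r, start 0; Z[2]=2 scan→box=[2,4)
i=3: min(r-i=1, Z[1]=0)=0; Z[3]=0
i=4: i≥r, start 0; Z[4]=0
i=5: i≥r, start 0; Z[5]=0
i=6: i≥r, start 0; Z[6]=8 scan→box=[6,14)
i=7: min(r-i=7, Z[1]=0)=0; Z[7]=0
i=8: min(r-i=6, Z[2]=2)=2; Z[8]=2
i=9: min(r-i=5, Z[3]=0)=0; Z[9]=0
i=10: min(r-i=4, Z[4]=0)=0; Z[10]=0
i=11: min(r-i=3, Z[5]=0)=0; Z[11]=0
i=12: min(r-i=2, Z[6]=8)=2; Z[12]=2
i=13: min(r-i=1, Z[7]=0)=0; Z[13]=0
i=14: i≥r, start 0; Z[14]=0
i=15: i≥r, start 0; Z[15]=1 scan→box=[15,16)
i=16: i≥r, start 0; Z[16]=1 scan→box=[16,17)
i=17: i≥r, start 0; Z[17]=1 scan→box=[17,18)
i=18: i≥r, start 0; Z[18]=3 scan→box=[18,21)
i=19: min(r-i=2, Z[1]=0)=0; Z[19]=0
i=20: min(r-i=1, Z[2]=2)=1; Z[20]=1
i=21: i≥r, start 0; Z[21]=1 scan→box=[21,22)
i=22: i≥r, start 0; Z[22]=2 scan→box=[22,24)
i=23: min(r-i=1, Z[1]=0)=0; Z[23]=0
i=24: i≥r, start 0; Z[24]=0
i=25: i≥r, start 0; Z[25]=1 scan→box=[25,26)
i=26: i≥r, start 0; Z[26]=2 scan→box=[26,28)
i=27: min(r-i=1, Z[1]=0)=0; Z[27]=0
i=28: i≥r, start 0; Z[28]=0
i=29: i≥r, start 0; Z[29]=3 scan→box=[29,32)
i=30: min(r-i=2, Z[1]=0)=0; Z[30]=0
i=31: min(r-i=1, Z[2]=2)=1; Z[31]=1
i=32: i≥r, start 0; Z[32]=2 scan→box=[32,34)
i=33: min(r-i=1, Z[1]=0)=0; Z[33]=0
i=34: i≥r, start 0; Z[34]=0
i=35: i≥r, start 0; Z[35]=1 scan→box=[35,36)
i=36: i≥r, start 0; Z[36]=1 scan→box=[36,37)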